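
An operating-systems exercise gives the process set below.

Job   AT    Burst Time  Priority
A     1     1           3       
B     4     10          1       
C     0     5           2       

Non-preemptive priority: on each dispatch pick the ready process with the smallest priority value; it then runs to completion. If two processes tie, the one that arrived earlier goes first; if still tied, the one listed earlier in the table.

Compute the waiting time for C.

0

Schedule: | C 0-5 | B 5-15 | A 15-16 |
Completion: A=16  B=15  C=5
Waiting(C) = turnaround − burst = 5 − 5 = 0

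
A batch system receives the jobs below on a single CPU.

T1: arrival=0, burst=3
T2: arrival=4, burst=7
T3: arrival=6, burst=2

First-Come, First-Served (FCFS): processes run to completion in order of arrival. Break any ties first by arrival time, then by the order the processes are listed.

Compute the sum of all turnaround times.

17

Gantt: | T1 0-3 | idle 3-4 | T2 4-11 | T3 11-13 |
Completion: T1=3  T2=11  T3=13
Turnaround (C−A): T1=3  T2=7  T3=7
Turnaround = completion − arrival: T1=3, T2=7, T3=7
Total turnaround = 3 + 7 + 7 = 17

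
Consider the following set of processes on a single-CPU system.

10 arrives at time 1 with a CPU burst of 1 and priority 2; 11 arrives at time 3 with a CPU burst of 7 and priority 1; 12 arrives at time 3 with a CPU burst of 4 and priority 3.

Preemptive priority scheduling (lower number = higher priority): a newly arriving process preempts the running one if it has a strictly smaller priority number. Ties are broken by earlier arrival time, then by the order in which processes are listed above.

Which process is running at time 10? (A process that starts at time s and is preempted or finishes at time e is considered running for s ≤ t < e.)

12

Gantt: | idle 0-1 | 10 1-2 | idle 2-3 | 11 3-10 | 12 10-14 |
Completion: 10=2  11=10  12=14
Turnaround (C−A): 10=1  11=7  12=11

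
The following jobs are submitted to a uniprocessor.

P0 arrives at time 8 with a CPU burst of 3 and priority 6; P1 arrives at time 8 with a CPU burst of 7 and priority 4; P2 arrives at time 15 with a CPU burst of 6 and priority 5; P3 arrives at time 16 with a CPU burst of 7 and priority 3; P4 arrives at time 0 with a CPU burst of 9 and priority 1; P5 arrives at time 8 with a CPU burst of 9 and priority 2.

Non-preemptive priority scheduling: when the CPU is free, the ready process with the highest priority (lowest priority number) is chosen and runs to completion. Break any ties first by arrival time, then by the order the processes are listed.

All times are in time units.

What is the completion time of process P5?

18

Schedule: | P4 0-9 | P5 9-18 | P3 18-25 | P1 25-32 | P2 32-38 | P0 38-41 |
Completion: P0=41  P1=32  P2=38  P3=25  P4=9  P5=18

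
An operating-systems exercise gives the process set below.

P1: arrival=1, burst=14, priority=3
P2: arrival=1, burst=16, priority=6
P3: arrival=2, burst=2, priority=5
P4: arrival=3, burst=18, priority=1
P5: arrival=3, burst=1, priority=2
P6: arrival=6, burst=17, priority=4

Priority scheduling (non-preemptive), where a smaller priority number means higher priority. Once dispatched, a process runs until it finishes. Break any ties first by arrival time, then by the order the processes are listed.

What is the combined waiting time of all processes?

Timeline: | idle 0-1 | P1 1-15 | P4 15-33 | P5 33-34 | P6 34-51 | P3 51-53 | P2 53-69 |
Completion: P1=15  P2=69  P3=53  P4=33  P5=34  P6=51
Waiting = turnaround − burst: P1=0, P2=52, P3=49, P4=12, P5=30, P6=28
Total waiting = 0 + 52 + 49 + 12 + 30 + 28 = 171

171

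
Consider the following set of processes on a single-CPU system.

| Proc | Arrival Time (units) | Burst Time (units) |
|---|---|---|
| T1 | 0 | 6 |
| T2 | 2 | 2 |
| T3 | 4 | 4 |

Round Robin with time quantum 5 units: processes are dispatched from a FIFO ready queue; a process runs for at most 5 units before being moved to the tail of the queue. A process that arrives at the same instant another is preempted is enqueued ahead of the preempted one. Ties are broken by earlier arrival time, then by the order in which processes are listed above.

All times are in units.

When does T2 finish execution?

Gantt: | T1 0-5 | T2 5-7 | T3 7-11 | T1 11-12 |
Completion: T1=12  T2=7  T3=11

7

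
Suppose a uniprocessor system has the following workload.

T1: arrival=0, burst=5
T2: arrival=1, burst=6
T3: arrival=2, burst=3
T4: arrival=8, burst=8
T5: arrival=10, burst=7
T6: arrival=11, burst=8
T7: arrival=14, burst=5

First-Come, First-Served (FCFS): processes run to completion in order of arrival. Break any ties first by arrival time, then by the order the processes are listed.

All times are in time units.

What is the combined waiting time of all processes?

72

Schedule: | T1 0-5 | T2 5-11 | T3 11-14 | T4 14-22 | T5 22-29 | T6 29-37 | T7 37-42 |
Completion: T1=5  T2=11  T3=14  T4=22  T5=29  T6=37  T7=42
Waiting = turnaround − burst: T1=0, T2=4, T3=9, T4=6, T5=12, T6=18, T7=23
Total waiting = 0 + 4 + 9 + 6 + 12 + 18 + 23 = 72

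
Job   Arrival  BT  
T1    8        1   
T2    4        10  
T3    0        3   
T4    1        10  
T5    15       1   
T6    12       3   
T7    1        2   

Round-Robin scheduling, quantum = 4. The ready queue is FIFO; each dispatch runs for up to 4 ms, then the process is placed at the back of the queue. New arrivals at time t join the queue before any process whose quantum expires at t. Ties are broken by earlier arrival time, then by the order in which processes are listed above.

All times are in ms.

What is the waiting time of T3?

0

Schedule: | T3 0-3 | T4 3-7 | T7 7-9 | T2 9-13 | T4 13-17 | T1 17-18 | T6 18-21 | T2 21-25 | T5 25-26 | T4 26-28 | T2 28-30 |
Completion: T1=18  T2=30  T3=3  T4=28  T5=26  T6=21  T7=9
Turnaround (C−A): T1=10  T2=26  T3=3  T4=27  T5=11  T6=9  T7=8
Waiting(T3) = turnaround − burst = 3 − 3 = 0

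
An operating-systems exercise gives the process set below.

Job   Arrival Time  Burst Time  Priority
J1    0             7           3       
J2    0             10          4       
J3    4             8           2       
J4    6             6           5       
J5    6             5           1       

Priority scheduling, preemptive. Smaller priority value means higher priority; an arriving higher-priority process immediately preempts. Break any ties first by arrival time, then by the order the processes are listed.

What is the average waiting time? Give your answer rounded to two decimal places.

12.40

Schedule: | J1 0-4 | J3 4-6 | J5 6-11 | J3 11-17 | J1 17-20 | J2 20-30 | J4 30-36 |
Completion: J1=20  J2=30  J3=17  J4=36  J5=11
Waiting times: J1=13, J2=20, J3=5, J4=24, J5=0
Average waiting = (13+20+5+24+0) / 5 = 62/5 = 12.40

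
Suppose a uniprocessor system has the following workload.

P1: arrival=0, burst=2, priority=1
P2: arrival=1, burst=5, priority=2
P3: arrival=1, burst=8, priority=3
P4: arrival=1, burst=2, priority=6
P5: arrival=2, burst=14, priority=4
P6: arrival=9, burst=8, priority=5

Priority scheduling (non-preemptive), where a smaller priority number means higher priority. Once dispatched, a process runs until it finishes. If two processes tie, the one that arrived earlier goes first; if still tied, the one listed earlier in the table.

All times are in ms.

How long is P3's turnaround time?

14

Schedule: | P1 0-2 | P2 2-7 | P3 7-15 | P5 15-29 | P6 29-37 | P4 37-39 |
Completion: P1=2  P2=7  P3=15  P4=39  P5=29  P6=37
Turnaround (C−A): P1=2  P2=6  P3=14  P4=38  P5=27  P6=28
Turnaround(P3) = completion − arrival = 15 − 1 = 14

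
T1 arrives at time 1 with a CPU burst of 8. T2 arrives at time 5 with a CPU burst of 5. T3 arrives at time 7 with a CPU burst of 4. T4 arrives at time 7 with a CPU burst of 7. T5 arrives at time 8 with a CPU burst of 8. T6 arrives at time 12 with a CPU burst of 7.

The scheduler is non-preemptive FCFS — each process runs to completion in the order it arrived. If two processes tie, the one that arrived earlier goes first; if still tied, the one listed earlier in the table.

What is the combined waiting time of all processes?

60

Timeline: | idle 0-1 | T1 1-9 | T2 9-14 | T3 14-18 | T4 18-25 | T5 25-33 | T6 33-40 |
Completion: T1=9  T2=14  T3=18  T4=25  T5=33  T6=40
Turnaround (C−A): T1=8  T2=9  T3=11  T4=18  T5=25  T6=28
Waiting = turnaround − burst: T1=0, T2=4, T3=7, T4=11, T5=17, T6=21
Total waiting = 0 + 4 + 7 + 11 + 17 + 21 = 60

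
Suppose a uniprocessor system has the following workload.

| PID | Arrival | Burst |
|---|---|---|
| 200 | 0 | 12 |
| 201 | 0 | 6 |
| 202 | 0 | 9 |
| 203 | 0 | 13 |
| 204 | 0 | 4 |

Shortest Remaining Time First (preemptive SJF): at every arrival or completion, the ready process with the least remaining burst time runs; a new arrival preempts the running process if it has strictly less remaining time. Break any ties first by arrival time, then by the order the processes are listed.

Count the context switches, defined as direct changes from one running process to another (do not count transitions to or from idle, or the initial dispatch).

4

Timeline: | 204 0-4 | 201 4-10 | 202 10-19 | 200 19-31 | 203 31-44 |
Completion: 200=31  201=10  202=19  203=44  204=4
Turnaround (C−A): 200=31  201=10  202=19  203=44  204=4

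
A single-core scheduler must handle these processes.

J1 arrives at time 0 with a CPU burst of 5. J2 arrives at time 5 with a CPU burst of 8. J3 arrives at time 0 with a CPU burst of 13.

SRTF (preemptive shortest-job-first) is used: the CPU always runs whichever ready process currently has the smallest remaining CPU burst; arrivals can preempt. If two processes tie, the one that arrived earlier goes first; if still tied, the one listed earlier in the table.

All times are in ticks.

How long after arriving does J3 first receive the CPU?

Gantt: | J1 0-5 | J2 5-13 | J3 13-26 |
Completion: J1=5  J2=13  J3=26
Turnaround (C−A): J1=5  J2=8  J3=26
Response(J3) = first start − arrival = 13 − 0 = 13

13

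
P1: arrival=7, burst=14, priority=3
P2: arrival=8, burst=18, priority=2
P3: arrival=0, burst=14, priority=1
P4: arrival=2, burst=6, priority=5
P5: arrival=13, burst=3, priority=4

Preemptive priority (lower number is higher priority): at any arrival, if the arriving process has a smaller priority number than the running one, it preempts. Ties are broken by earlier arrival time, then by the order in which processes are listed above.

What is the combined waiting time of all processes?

111

Schedule: | P3 0-14 | P2 14-32 | P1 32-46 | P5 46-49 | P4 49-55 |
Completion: P1=46  P2=32  P3=14  P4=55  P5=49
Turnaround (C−A): P1=39  P2=24  P3=14  P4=53  P5=36
Waiting = turnaround − burst: P1=25, P2=6, P3=0, P4=47, P5=33
Total waiting = 25 + 6 + 0 + 47 + 33 = 111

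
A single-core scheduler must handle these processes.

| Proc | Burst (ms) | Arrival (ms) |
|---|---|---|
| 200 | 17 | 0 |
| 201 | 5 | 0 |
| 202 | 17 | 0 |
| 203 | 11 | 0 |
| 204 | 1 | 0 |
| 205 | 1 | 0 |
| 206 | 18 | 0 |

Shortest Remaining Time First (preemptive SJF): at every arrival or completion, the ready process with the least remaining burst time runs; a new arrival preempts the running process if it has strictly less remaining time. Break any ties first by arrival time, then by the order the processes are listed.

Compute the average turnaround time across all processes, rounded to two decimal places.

26.43

Timeline: | 204 0-1 | 205 1-2 | 201 2-7 | 203 7-18 | 200 18-35 | 202 35-52 | 206 52-70 |
Completion: 200=35  201=7  202=52  203=18  204=1  205=2  206=70
Turnaround times: 200=35, 201=7, 202=52, 203=18, 204=1, 205=2, 206=70
Average turnaround = (35+7+52+18+1+2+70) / 7 = 185/7 = 26.43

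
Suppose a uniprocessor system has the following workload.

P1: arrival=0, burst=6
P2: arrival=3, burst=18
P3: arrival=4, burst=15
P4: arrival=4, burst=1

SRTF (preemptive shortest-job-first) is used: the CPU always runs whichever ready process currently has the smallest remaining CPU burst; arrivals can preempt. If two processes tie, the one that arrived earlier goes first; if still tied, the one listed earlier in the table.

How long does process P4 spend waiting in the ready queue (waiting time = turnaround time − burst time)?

0

Timeline: | P1 0-4 | P4 4-5 | P1 5-7 | P3 7-22 | P2 22-40 |
Completion: P1=7  P2=40  P3=22  P4=5
Turnaround (C−A): P1=7  P2=37  P3=18  P4=1
Waiting(P4) = turnaround − burst = 1 − 1 = 0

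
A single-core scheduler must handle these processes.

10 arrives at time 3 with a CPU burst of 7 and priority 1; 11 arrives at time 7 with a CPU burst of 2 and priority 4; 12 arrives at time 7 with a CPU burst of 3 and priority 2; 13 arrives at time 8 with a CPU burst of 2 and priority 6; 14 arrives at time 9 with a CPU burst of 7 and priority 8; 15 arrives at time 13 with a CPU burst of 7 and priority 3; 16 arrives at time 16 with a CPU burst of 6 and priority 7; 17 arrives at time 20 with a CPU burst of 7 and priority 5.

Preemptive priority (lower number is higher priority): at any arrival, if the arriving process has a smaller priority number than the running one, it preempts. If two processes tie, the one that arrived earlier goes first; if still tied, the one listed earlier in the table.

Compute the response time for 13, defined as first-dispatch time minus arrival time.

21

Gantt: | idle 0-3 | 10 3-10 | 12 10-13 | 15 13-20 | 11 20-22 | 17 22-29 | 13 29-31 | 16 31-37 | 14 37-44 |
Completion: 10=10  11=22  12=13  13=31  14=44  15=20  16=37  17=29
Response(13) = first start − arrival = 29 − 8 = 21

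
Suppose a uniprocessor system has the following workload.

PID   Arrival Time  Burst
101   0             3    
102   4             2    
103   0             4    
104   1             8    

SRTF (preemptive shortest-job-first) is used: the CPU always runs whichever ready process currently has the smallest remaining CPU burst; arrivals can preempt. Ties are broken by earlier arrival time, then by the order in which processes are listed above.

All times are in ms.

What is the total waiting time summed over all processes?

Schedule: | 101 0-3 | 103 3-4 | 102 4-6 | 103 6-9 | 104 9-17 |
Completion: 101=3  102=6  103=9  104=17
Turnaround (C−A): 101=3  102=2  103=9  104=16
Waiting = turnaround − burst: 101=0, 102=0, 103=5, 104=8
Total waiting = 0 + 0 + 5 + 8 = 13

13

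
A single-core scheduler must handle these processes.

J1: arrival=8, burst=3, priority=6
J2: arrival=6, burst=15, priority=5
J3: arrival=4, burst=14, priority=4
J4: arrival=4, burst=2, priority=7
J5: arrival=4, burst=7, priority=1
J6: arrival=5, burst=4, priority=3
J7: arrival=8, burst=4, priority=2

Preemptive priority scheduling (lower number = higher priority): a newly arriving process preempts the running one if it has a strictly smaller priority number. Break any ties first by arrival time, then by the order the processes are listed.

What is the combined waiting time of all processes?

Gantt: | idle 0-4 | J5 4-11 | J7 11-15 | J6 15-19 | J3 19-33 | J2 33-48 | J1 48-51 | J4 51-53 |
Completion: J1=51  J2=48  J3=33  J4=53  J5=11  J6=19  J7=15
Turnaround (C−A): J1=43  J2=42  J3=29  J4=49  J5=7  J6=14  J7=7
Waiting = turnaround − burst: J1=40, J2=27, J3=15, J4=47, J5=0, J6=10, J7=3
Total waiting = 40 + 27 + 15 + 47 + 0 + 10 + 3 = 142

142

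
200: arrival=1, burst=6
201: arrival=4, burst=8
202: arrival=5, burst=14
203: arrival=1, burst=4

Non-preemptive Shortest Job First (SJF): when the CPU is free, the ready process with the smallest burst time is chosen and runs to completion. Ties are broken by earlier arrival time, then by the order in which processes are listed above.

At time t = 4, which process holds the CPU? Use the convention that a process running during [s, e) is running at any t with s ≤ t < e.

Schedule: | idle 0-1 | 203 1-5 | 200 5-11 | 201 11-19 | 202 19-33 |
Completion: 200=11  201=19  202=33  203=5
Turnaround (C−A): 200=10  201=15  202=28  203=4

203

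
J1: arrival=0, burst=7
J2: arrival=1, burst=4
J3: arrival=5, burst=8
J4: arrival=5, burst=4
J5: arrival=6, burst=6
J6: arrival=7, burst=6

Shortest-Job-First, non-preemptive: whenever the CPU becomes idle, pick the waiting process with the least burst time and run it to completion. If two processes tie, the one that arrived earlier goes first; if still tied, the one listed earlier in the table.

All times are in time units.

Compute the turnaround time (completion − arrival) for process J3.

Timeline: | J1 0-7 | J2 7-11 | J4 11-15 | J5 15-21 | J6 21-27 | J3 27-35 |
Completion: J1=7  J2=11  J3=35  J4=15  J5=21  J6=27
Turnaround(J3) = completion − arrival = 35 − 5 = 30

30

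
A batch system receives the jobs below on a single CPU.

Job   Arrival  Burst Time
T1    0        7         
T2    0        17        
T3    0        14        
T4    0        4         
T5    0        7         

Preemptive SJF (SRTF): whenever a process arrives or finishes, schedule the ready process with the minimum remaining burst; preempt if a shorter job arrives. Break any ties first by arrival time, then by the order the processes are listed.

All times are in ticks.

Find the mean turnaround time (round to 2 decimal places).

22.80

Gantt: | T4 0-4 | T1 4-11 | T5 11-18 | T3 18-32 | T2 32-49 |
Completion: T1=11  T2=49  T3=32  T4=4  T5=18
Turnaround times: T1=11, T2=49, T3=32, T4=4, T5=18
Average turnaround = (11+49+32+4+18) / 5 = 114/5 = 22.80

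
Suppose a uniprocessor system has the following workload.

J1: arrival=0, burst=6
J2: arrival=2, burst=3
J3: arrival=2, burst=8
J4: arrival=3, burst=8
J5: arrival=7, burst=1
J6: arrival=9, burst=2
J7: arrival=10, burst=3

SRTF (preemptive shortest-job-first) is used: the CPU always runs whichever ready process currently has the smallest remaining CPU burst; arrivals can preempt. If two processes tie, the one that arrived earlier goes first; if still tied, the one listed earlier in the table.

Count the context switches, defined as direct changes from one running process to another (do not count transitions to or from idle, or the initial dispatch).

8

Gantt: | J1 0-2 | J2 2-5 | J1 5-7 | J5 7-8 | J1 8-10 | J6 10-12 | J7 12-15 | J3 15-23 | J4 23-31 |
Completion: J1=10  J2=5  J3=23  J4=31  J5=8  J6=12  J7=15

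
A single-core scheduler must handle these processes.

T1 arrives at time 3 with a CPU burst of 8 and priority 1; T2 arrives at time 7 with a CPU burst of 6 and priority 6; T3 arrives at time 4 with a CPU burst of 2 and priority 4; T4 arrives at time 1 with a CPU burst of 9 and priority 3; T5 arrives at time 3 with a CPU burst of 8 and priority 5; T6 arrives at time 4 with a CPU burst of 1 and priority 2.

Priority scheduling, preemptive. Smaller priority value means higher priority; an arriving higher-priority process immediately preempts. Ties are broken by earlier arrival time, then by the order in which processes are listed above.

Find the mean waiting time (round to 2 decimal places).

11.83

Gantt: | idle 0-1 | T4 1-3 | T1 3-11 | T6 11-12 | T4 12-19 | T3 19-21 | T5 21-29 | T2 29-35 |
Completion: T1=11  T2=35  T3=21  T4=19  T5=29  T6=12
Waiting times: T1=0, T2=22, T3=15, T4=9, T5=18, T6=7
Average waiting = (0+22+15+9+18+7) / 6 = 71/6 = 11.83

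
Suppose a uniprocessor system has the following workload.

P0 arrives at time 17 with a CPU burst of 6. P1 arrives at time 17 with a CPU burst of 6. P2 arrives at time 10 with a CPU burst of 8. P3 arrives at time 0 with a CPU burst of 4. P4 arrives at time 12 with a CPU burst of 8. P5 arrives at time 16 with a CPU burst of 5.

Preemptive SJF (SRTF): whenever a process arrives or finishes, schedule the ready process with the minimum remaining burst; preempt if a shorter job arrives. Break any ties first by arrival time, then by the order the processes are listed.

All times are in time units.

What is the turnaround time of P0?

Gantt: | P3 0-4 | idle 4-10 | P2 10-18 | P5 18-23 | P0 23-29 | P1 29-35 | P4 35-43 |
Completion: P0=29  P1=35  P2=18  P3=4  P4=43  P5=23
Turnaround (C−A): P0=12  P1=18  P2=8  P3=4  P4=31  P5=7
Turnaround(P0) = completion − arrival = 29 − 17 = 12

12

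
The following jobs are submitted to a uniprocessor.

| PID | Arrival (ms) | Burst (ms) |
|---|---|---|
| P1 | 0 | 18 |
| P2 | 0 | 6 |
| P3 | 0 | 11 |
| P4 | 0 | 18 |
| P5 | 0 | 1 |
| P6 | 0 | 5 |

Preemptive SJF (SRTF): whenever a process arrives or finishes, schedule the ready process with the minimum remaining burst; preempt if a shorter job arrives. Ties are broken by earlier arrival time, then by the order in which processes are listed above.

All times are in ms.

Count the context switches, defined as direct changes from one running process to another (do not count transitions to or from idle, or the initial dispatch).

5

Gantt: | P5 0-1 | P6 1-6 | P2 6-12 | P3 12-23 | P1 23-41 | P4 41-59 |
Completion: P1=41  P2=12  P3=23  P4=59  P5=1  P6=6
Turnaround (C−A): P1=41  P2=12  P3=23  P4=59  P5=1  P6=6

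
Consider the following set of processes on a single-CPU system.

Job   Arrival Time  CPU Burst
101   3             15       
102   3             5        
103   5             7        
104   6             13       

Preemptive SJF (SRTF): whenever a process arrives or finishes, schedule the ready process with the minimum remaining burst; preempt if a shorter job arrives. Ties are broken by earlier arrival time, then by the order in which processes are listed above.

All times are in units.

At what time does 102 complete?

Gantt: | idle 0-3 | 102 3-8 | 103 8-15 | 104 15-28 | 101 28-43 |
Completion: 101=43  102=8  103=15  104=28
Turnaround (C−A): 101=40  102=5  103=10  104=22

8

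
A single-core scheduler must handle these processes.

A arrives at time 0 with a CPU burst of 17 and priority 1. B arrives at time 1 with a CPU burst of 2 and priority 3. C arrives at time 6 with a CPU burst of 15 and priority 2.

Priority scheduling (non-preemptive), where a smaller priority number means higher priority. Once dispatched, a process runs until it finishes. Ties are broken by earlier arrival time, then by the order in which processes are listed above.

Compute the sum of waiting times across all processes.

Gantt: | A 0-17 | C 17-32 | B 32-34 |
Completion: A=17  B=34  C=32
Waiting = turnaround − burst: A=0, B=31, C=11
Total waiting = 0 + 31 + 11 = 42

42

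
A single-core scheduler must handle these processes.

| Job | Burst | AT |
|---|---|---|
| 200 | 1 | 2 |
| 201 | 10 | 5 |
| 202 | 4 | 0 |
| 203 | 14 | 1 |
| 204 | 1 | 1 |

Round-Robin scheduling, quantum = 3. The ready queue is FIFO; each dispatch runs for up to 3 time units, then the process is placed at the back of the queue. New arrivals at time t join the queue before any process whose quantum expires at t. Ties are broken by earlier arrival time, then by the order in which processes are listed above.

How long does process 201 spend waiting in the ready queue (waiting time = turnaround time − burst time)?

13

Gantt: | 202 0-3 | 203 3-6 | 204 6-7 | 200 7-8 | 202 8-9 | 201 9-12 | 203 12-15 | 201 15-18 | 203 18-21 | 201 21-24 | 203 24-27 | 201 27-28 | 203 28-30 |
Completion: 200=8  201=28  202=9  203=30  204=7
Turnaround (C−A): 200=6  201=23  202=9  203=29  204=6
Waiting(201) = turnaround − burst = 23 − 10 = 13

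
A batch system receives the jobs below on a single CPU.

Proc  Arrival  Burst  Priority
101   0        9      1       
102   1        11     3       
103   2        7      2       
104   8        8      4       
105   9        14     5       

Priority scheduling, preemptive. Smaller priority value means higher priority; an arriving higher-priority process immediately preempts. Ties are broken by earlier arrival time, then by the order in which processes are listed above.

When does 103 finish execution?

16

Schedule: | 101 0-9 | 103 9-16 | 102 16-27 | 104 27-35 | 105 35-49 |
Completion: 101=9  102=27  103=16  104=35  105=49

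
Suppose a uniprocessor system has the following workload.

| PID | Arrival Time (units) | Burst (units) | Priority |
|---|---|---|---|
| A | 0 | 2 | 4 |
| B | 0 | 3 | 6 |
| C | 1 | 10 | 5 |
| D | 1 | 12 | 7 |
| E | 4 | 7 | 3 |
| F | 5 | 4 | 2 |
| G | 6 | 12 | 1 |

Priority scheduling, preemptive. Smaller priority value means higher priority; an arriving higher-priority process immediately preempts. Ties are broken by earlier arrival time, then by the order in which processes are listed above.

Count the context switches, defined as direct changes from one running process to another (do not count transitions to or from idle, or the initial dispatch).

9

Timeline: | A 0-2 | C 2-4 | E 4-5 | F 5-6 | G 6-18 | F 18-21 | E 21-27 | C 27-35 | B 35-38 | D 38-50 |
Completion: A=2  B=38  C=35  D=50  E=27  F=21  G=18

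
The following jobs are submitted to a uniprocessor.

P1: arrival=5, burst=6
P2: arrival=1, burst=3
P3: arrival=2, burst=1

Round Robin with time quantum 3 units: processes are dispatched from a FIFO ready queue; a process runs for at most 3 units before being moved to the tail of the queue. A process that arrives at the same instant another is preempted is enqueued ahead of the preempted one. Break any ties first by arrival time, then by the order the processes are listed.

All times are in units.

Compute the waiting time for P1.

Gantt: | idle 0-1 | P2 1-4 | P3 4-5 | P1 5-11 |
Completion: P1=11  P2=4  P3=5
Turnaround (C−A): P1=6  P2=3  P3=3
Waiting(P1) = turnaround − burst = 6 − 6 = 0

0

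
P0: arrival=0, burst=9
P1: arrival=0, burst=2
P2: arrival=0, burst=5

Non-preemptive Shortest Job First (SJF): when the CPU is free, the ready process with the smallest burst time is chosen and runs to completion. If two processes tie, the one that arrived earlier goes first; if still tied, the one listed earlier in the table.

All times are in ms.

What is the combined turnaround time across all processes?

25

Schedule: | P1 0-2 | P2 2-7 | P0 7-16 |
Completion: P0=16  P1=2  P2=7
Turnaround (C−A): P0=16  P1=2  P2=7
Turnaround = completion − arrival: P0=16, P1=2, P2=7
Total turnaround = 16 + 2 + 7 = 25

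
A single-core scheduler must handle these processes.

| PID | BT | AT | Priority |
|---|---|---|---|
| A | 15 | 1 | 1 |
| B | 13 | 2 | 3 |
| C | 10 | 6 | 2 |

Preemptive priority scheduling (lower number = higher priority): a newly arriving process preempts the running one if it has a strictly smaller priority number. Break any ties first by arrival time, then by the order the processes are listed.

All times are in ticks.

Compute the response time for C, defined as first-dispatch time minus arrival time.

10

Schedule: | idle 0-1 | A 1-16 | C 16-26 | B 26-39 |
Completion: A=16  B=39  C=26
Response(C) = first start − arrival = 16 − 6 = 10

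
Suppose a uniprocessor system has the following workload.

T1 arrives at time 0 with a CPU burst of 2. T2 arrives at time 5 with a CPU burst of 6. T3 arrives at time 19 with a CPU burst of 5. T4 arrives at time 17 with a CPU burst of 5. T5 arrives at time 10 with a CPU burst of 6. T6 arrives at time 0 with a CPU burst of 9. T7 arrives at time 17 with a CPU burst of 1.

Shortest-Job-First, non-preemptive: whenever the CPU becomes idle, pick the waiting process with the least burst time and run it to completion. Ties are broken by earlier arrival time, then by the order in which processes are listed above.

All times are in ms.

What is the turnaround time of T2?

Timeline: | T1 0-2 | T6 2-11 | T2 11-17 | T7 17-18 | T4 18-23 | T3 23-28 | T5 28-34 |
Completion: T1=2  T2=17  T3=28  T4=23  T5=34  T6=11  T7=18
Turnaround (C−A): T1=2  T2=12  T3=9  T4=6  T5=24  T6=11  T7=1
Turnaround(T2) = completion − arrival = 17 − 5 = 12

12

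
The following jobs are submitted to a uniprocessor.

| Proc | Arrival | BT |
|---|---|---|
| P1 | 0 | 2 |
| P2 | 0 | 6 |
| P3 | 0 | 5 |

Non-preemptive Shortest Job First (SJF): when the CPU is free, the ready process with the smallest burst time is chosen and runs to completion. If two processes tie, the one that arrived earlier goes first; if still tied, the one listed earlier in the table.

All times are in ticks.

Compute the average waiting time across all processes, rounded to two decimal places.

Timeline: | P1 0-2 | P3 2-7 | P2 7-13 |
Completion: P1=2  P2=13  P3=7
Waiting times: P1=0, P2=7, P3=2
Average waiting = (0+7+2) / 3 = 9/3 = 3.00

3.00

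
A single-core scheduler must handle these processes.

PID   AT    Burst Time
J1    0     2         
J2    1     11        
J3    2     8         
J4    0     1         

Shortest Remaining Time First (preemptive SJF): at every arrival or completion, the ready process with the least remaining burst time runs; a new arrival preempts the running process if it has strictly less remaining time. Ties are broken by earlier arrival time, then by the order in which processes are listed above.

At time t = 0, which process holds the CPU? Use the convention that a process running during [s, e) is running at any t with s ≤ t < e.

Gantt: | J4 0-1 | J1 1-3 | J3 3-11 | J2 11-22 |
Completion: J1=3  J2=22  J3=11  J4=1
Turnaround (C−A): J1=3  J2=21  J3=9  J4=1

J4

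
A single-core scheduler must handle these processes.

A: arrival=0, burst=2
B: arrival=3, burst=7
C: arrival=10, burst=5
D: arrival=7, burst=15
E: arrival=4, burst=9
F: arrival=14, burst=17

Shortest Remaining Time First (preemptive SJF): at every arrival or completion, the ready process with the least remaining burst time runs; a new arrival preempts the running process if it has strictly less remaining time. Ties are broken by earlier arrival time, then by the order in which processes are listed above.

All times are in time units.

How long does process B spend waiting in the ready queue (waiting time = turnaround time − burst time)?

Timeline: | A 0-2 | idle 2-3 | B 3-10 | C 10-15 | E 15-24 | D 24-39 | F 39-56 |
Completion: A=2  B=10  C=15  D=39  E=24  F=56
Turnaround (C−A): A=2  B=7  C=5  D=32  E=20  F=42
Waiting(B) = turnaround − burst = 7 − 7 = 0

0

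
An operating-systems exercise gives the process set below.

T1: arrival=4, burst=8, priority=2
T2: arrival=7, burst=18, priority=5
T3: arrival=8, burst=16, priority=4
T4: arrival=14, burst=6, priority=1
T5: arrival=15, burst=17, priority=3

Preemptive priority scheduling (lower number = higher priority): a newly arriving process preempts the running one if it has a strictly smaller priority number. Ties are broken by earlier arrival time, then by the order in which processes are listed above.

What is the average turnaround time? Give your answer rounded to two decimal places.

Gantt: | idle 0-4 | T1 4-12 | T3 12-14 | T4 14-20 | T5 20-37 | T3 37-51 | T2 51-69 |
Completion: T1=12  T2=69  T3=51  T4=20  T5=37
Turnaround (C−A): T1=8  T2=62  T3=43  T4=6  T5=22
Turnaround times: T1=8, T2=62, T3=43, T4=6, T5=22
Average turnaround = (8+62+43+6+22) / 5 = 141/5 = 28.20

28.20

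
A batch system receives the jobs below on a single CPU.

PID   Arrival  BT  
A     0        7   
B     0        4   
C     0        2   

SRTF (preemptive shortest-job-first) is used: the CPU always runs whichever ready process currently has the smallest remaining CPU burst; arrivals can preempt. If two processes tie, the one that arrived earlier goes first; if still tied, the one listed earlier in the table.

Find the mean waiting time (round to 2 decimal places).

2.67

Schedule: | C 0-2 | B 2-6 | A 6-13 |
Completion: A=13  B=6  C=2
Turnaround (C−A): A=13  B=6  C=2
Waiting times: A=6, B=2, C=0
Average waiting = (6+2+0) / 3 = 8/3 = 2.67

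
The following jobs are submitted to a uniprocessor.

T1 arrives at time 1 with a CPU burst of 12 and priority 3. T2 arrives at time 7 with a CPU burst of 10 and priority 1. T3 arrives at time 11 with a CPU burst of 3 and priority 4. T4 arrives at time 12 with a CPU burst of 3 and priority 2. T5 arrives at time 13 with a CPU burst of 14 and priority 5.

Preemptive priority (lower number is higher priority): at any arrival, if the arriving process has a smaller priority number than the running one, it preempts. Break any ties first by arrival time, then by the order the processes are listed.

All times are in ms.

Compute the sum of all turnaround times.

91

Gantt: | idle 0-1 | T1 1-7 | T2 7-17 | T4 17-20 | T1 20-26 | T3 26-29 | T5 29-43 |
Completion: T1=26  T2=17  T3=29  T4=20  T5=43
Turnaround = completion − arrival: T1=25, T2=10, T3=18, T4=8, T5=30
Total turnaround = 25 + 10 + 18 + 8 + 30 = 91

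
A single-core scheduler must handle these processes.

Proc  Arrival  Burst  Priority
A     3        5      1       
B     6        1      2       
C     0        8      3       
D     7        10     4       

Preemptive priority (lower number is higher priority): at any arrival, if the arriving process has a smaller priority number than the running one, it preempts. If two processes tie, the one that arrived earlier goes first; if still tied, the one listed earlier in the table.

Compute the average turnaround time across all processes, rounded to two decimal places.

9.75

Timeline: | C 0-3 | A 3-8 | B 8-9 | C 9-14 | D 14-24 |
Completion: A=8  B=9  C=14  D=24
Turnaround times: A=5, B=3, C=14, D=17
Average turnaround = (5+3+14+17) / 4 = 39/4 = 9.75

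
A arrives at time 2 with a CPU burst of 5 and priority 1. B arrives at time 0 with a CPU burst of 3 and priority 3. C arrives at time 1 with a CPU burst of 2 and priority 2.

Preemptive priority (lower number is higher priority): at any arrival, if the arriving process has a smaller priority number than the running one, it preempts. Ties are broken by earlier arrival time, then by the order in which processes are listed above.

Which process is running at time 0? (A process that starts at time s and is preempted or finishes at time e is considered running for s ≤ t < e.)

B

Schedule: | B 0-1 | C 1-2 | A 2-7 | C 7-8 | B 8-10 |
Completion: A=7  B=10  C=8
Turnaround (C−A): A=5  B=10  C=7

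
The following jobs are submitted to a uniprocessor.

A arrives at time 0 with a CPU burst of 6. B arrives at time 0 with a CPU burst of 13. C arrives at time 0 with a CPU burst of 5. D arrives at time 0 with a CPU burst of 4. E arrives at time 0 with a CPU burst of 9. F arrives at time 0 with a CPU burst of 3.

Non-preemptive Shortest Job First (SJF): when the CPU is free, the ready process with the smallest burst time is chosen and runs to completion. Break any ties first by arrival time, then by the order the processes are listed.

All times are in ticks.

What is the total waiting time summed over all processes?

67

Gantt: | F 0-3 | D 3-7 | C 7-12 | A 12-18 | E 18-27 | B 27-40 |
Completion: A=18  B=40  C=12  D=7  E=27  F=3
Turnaround (C−A): A=18  B=40  C=12  D=7  E=27  F=3
Waiting = turnaround − burst: A=12, B=27, C=7, D=3, E=18, F=0
Total waiting = 12 + 27 + 7 + 3 + 18 + 0 = 67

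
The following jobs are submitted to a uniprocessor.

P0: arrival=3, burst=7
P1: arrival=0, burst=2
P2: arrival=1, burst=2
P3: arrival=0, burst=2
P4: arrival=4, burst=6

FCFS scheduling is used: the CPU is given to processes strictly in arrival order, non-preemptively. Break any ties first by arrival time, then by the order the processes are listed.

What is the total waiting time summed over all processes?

Timeline: | P1 0-2 | P3 2-4 | P2 4-6 | P0 6-13 | P4 13-19 |
Completion: P0=13  P1=2  P2=6  P3=4  P4=19
Waiting = turnaround − burst: P0=3, P1=0, P2=3, P3=2, P4=9
Total waiting = 3 + 0 + 3 + 2 + 9 = 17

17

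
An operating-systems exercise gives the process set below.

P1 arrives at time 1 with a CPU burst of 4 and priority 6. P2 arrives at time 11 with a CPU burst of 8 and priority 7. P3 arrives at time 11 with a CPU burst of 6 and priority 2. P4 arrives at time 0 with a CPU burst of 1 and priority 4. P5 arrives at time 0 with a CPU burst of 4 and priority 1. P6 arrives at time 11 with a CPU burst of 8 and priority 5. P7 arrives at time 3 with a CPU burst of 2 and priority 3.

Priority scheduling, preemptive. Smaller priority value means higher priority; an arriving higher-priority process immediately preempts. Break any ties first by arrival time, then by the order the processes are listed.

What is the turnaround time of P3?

Timeline: | P5 0-4 | P7 4-6 | P4 6-7 | P1 7-11 | P3 11-17 | P6 17-25 | P2 25-33 |
Completion: P1=11  P2=33  P3=17  P4=7  P5=4  P6=25  P7=6
Turnaround(P3) = completion − arrival = 17 − 11 = 6

6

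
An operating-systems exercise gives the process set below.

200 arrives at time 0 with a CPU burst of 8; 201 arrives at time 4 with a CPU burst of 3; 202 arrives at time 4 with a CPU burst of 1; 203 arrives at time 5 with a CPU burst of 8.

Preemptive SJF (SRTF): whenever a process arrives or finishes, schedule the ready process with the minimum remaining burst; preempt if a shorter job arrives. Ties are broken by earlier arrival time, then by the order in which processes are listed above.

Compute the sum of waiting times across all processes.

Gantt: | 200 0-4 | 202 4-5 | 201 5-8 | 200 8-12 | 203 12-20 |
Completion: 200=12  201=8  202=5  203=20
Waiting = turnaround − burst: 200=4, 201=1, 202=0, 203=7
Total waiting = 4 + 1 + 0 + 7 = 12

12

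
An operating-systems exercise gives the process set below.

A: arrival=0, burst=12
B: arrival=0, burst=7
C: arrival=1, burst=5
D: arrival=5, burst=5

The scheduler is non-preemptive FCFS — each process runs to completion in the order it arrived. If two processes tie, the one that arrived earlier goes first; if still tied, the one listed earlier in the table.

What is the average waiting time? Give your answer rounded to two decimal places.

Gantt: | A 0-12 | B 12-19 | C 19-24 | D 24-29 |
Completion: A=12  B=19  C=24  D=29
Turnaround (C−A): A=12  B=19  C=23  D=24
Waiting times: A=0, B=12, C=18, D=19
Average waiting = (0+12+18+19) / 4 = 49/4 = 12.25

12.25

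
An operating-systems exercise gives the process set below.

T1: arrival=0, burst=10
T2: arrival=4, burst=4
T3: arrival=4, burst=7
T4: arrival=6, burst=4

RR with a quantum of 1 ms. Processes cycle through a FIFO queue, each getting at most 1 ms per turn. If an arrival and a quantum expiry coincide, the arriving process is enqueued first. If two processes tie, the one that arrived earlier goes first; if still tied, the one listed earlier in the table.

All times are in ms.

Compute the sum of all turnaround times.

71

Gantt: | T1 0-4 | T2 4-5 | T3 5-6 | T1 6-7 | T2 7-8 | T4 8-9 | T3 9-10 | T1 10-11 | T2 11-12 | T4 12-13 | T3 13-14 | T1 14-15 | T2 15-16 | T4 16-17 | T3 17-18 | T1 18-19 | T4 19-20 | T3 20-21 | T1 21-22 | T3 22-23 | T1 23-24 | T3 24-25 |
Completion: T1=24  T2=16  T3=25  T4=20
Turnaround (C−A): T1=24  T2=12  T3=21  T4=14
Turnaround = completion − arrival: T1=24, T2=12, T3=21, T4=14
Total turnaround = 24 + 12 + 21 + 14 = 71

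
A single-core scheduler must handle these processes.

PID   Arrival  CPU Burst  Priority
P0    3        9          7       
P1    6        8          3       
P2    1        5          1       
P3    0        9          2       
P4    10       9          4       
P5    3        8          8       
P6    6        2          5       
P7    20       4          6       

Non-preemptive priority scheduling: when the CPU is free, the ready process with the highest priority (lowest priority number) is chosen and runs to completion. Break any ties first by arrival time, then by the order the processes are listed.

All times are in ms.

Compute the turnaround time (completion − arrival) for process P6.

Schedule: | P3 0-9 | P2 9-14 | P1 14-22 | P4 22-31 | P6 31-33 | P7 33-37 | P0 37-46 | P5 46-54 |
Completion: P0=46  P1=22  P2=14  P3=9  P4=31  P5=54  P6=33  P7=37
Turnaround(P6) = completion − arrival = 33 − 6 = 27

27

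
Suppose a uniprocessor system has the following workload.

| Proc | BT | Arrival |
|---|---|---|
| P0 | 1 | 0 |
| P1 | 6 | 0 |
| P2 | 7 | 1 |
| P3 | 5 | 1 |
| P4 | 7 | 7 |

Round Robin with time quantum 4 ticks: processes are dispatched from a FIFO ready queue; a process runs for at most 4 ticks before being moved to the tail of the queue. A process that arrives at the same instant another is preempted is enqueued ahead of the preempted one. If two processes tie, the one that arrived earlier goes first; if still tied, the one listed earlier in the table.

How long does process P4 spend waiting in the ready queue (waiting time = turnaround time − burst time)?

12

Timeline: | P0 0-1 | P1 1-5 | P2 5-9 | P3 9-13 | P1 13-15 | P4 15-19 | P2 19-22 | P3 22-23 | P4 23-26 |
Completion: P0=1  P1=15  P2=22  P3=23  P4=26
Waiting(P4) = turnaround − burst = 19 − 7 = 12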